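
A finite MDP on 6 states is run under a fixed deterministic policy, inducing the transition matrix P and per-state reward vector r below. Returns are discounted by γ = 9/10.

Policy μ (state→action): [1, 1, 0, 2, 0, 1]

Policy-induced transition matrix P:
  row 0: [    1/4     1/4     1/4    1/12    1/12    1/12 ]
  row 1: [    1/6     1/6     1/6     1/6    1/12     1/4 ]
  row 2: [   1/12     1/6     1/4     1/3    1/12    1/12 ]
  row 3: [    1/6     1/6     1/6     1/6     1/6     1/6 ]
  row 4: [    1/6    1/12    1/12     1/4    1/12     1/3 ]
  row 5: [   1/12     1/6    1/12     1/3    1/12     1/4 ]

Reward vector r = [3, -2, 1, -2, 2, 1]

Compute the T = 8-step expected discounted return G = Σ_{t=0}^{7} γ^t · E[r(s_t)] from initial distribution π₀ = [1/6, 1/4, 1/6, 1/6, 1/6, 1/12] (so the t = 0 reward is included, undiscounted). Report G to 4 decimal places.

G = 1.3521

t=0: π = [0.1667, 0.2500, 0.1667, 0.1667, 0.1667, 0.0833], E[r] = 0.2500, γ^t·E[r] = 0.250000, running G = 0.250000
t=1: π = [0.1597, 0.1667, 0.1736, 0.2083, 0.0972, 0.1944], E[r] = 0.2917, γ^t·E[r] = 0.262500, running G = 0.512500
t=2: π = [0.1493, 0.1719, 0.1701, 0.2228, 0.1007, 0.1852], E[r] = 0.2153, γ^t·E[r] = 0.174375, running G = 0.686875
t=3: π = [0.1495, 0.1707, 0.1695, 0.2218, 0.1019, 0.1866], E[r] = 0.2232, γ^t·E[r] = 0.162738, running G = 0.849613
t=4: π = [0.1495, 0.1706, 0.1692, 0.2220, 0.1018, 0.1868], E[r] = 0.2227, γ^t·E[r] = 0.146116, running G = 0.995730
t=5: π = [0.1495, 0.1706, 0.1692, 0.2220, 0.1018, 0.1869], E[r] = 0.2227, γ^t·E[r] = 0.131509, running G = 1.127239
t=6: π = [0.1495, 0.1706, 0.1692, 0.2220, 0.1018, 0.1869], E[r] = 0.2227, γ^t·E[r] = 0.118362, running G = 1.245601
t=7: π = [0.1495, 0.1706, 0.1692, 0.2220, 0.1018, 0.1869], E[r] = 0.2227, γ^t·E[r] = 0.106526, running G = 1.352127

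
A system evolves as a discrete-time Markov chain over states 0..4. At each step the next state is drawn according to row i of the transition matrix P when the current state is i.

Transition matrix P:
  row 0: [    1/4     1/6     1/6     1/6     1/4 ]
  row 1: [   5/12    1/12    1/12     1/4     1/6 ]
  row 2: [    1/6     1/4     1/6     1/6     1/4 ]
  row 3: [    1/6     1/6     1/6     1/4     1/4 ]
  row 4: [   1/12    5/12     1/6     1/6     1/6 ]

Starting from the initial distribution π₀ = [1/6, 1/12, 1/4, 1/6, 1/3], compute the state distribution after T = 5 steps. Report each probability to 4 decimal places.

t=0: π = [0.1667, 0.0833, 0.2500, 0.1667, 0.3333]
t=1: π = [0.1736, 0.2639, 0.1597, 0.1875, 0.2153]
t=2: π = [0.2292, 0.2118, 0.1447, 0.2043, 0.2101]
t=3: π = [0.2212, 0.2136, 0.1490, 0.2013, 0.2148]
t=4: π = [0.2206, 0.2150, 0.1489, 0.2012, 0.2143]
t=5: π = [0.2209, 0.2147, 0.1488, 0.2014, 0.2142]

π = [0.2209, 0.2147, 0.1488, 0.2014, 0.2142]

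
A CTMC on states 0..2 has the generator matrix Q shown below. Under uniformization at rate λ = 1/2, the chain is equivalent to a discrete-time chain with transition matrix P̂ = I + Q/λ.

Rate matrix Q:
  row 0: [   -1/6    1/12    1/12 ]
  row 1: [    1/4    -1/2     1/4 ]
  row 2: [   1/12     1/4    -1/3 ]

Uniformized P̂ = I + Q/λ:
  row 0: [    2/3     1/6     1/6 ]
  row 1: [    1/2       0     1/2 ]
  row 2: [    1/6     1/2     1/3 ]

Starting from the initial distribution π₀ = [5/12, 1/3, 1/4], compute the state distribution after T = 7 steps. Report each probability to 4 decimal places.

π = [0.4839, 0.2257, 0.2904]

t=0: π = [0.4167, 0.3333, 0.2500]
t=1: π = [0.4861, 0.1944, 0.3194]
t=2: π = [0.4745, 0.2407, 0.2847]
t=3: π = [0.4842, 0.2215, 0.2944]
t=4: π = [0.4826, 0.2279, 0.2895]
t=5: π = [0.4839, 0.2252, 0.2909]
t=6: π = [0.4837, 0.2261, 0.2902]
t=7: π = [0.4839, 0.2257, 0.2904]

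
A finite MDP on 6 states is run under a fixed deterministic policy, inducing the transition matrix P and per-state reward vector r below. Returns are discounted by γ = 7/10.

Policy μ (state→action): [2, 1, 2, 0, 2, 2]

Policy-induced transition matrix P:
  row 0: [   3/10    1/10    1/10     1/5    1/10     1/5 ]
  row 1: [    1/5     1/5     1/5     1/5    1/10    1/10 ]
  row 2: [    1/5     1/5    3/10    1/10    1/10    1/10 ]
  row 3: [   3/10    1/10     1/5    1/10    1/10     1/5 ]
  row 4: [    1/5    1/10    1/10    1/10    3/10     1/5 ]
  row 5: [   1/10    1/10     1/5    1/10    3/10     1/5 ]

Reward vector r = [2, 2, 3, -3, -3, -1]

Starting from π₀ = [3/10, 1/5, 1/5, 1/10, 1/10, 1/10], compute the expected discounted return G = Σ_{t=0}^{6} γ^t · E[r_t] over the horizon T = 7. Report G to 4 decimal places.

G = 1.3125

t=0: π = [0.3000, 0.2000, 0.2000, 0.1000, 0.1000, 0.1000], E[r] = 0.9000, γ^t·E[r] = 0.900000, running G = 0.900000
t=1: π = [0.2300, 0.1400, 0.1800, 0.1500, 0.1400, 0.1600], E[r] = 0.2500, γ^t·E[r] = 0.175000, running G = 1.075000
t=2: π = [0.2220, 0.1320, 0.1810, 0.1370, 0.1600, 0.1680], E[r] = 0.1920, γ^t·E[r] = 0.094080, running G = 1.169080
t=3: π = [0.2191, 0.1313, 0.1799, 0.1354, 0.1656, 0.1687], E[r] = 0.1688, γ^t·E[r] = 0.057898, running G = 1.226978
t=4: π = [0.2186, 0.1311, 0.1795, 0.1350, 0.1669, 0.1689], E[r] = 0.1634, γ^t·E[r] = 0.039228, running G = 1.266206
t=5: π = [0.2185, 0.1311, 0.1794, 0.1350, 0.1671, 0.1689], E[r] = 0.1620, γ^t·E[r] = 0.027229, running G = 1.293435
t=6: π = [0.2185, 0.1310, 0.1794, 0.1350, 0.1672, 0.1690], E[r] = 0.1617, γ^t·E[r] = 0.019020, running G = 1.312455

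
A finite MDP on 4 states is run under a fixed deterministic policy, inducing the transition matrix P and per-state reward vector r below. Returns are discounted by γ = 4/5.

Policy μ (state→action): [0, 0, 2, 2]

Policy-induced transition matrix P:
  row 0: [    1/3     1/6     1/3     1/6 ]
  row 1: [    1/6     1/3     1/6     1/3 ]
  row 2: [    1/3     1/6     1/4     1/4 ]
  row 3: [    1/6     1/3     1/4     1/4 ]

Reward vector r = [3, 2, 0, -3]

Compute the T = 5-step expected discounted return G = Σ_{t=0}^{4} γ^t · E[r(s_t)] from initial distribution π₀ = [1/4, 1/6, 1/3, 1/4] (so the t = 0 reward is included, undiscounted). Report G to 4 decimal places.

t=0: π = [0.2500, 0.1667, 0.3333, 0.2500], E[r] = 0.3333, γ^t·E[r] = 0.333333, running G = 0.333333
t=1: π = [0.2639, 0.2361, 0.2569, 0.2431], E[r] = 0.5347, γ^t·E[r] = 0.427778, running G = 0.761111
t=2: π = [0.2535, 0.2465, 0.2523, 0.2477], E[r] = 0.5104, γ^t·E[r] = 0.326667, running G = 1.087778
t=3: π = [0.2510, 0.2490, 0.2506, 0.2494], E[r] = 0.5027, γ^t·E[r] = 0.257383, running G = 1.345160
t=4: π = [0.2503, 0.2497, 0.2502, 0.2498], E[r] = 0.5007, γ^t·E[r] = 0.205103, running G = 1.550263

G = 1.5503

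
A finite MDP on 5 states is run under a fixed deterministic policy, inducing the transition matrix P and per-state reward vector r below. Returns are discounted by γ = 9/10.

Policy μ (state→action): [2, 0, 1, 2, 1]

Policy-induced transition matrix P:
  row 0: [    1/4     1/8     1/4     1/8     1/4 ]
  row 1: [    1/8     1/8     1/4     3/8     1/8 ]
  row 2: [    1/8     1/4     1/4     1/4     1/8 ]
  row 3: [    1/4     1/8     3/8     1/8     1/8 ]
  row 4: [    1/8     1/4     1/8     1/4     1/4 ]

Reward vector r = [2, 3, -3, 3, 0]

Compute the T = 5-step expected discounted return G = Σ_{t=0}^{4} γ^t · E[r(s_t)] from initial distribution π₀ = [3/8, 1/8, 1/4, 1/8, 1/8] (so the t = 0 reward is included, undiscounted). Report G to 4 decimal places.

t=0: π = [0.3750, 0.1250, 0.2500, 0.1250, 0.1250], E[r] = 0.7500, γ^t·E[r] = 0.750000, running G = 0.750000
t=1: π = [0.1875, 0.1719, 0.2500, 0.2031, 0.1875], E[r] = 0.7500, γ^t·E[r] = 0.675000, running G = 1.425000
t=2: π = [0.1738, 0.1797, 0.2520, 0.2227, 0.1719], E[r] = 0.7988, γ^t·E[r] = 0.647051, running G = 2.072051
t=3: π = [0.1746, 0.1780, 0.2563, 0.2229, 0.1682], E[r] = 0.7827, γ^t·E[r] = 0.570599, running G = 2.642650
t=4: π = [0.1747, 0.1781, 0.2568, 0.2226, 0.1678], E[r] = 0.7808, γ^t·E[r] = 0.512258, running G = 3.154908

G = 3.1549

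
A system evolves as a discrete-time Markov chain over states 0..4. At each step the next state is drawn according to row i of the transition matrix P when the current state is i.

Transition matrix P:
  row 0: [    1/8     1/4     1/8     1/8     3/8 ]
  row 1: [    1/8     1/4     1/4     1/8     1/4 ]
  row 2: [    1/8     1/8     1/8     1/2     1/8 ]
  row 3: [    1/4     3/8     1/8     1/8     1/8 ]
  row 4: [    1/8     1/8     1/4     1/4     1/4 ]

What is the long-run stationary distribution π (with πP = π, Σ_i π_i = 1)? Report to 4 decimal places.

Balance equations π_j = Σ_i π_i·P[i][j]:
  π_0 = 1/8·π_0 + 1/8·π_1 + 1/8·π_2 + 1/4·π_3 + 1/8·π_4
  π_1 = 1/4·π_0 + 1/4·π_1 + 1/8·π_2 + 3/8·π_3 + 1/8·π_4
  π_2 = 1/8·π_0 + 1/4·π_1 + 1/8·π_2 + 1/8·π_3 + 1/4·π_4
  π_3 = 1/8·π_0 + 1/8·π_1 + 1/2·π_2 + 1/8·π_3 + 1/4·π_4
  normalize: π_0 + π_1 + π_2 + π_3 + π_4 = 1
Solving the linear system gives exactly π = [124/813, 185/813, 49/271, 179/813, 178/813].

π = [0.1525, 0.2276, 0.1808, 0.2202, 0.2189]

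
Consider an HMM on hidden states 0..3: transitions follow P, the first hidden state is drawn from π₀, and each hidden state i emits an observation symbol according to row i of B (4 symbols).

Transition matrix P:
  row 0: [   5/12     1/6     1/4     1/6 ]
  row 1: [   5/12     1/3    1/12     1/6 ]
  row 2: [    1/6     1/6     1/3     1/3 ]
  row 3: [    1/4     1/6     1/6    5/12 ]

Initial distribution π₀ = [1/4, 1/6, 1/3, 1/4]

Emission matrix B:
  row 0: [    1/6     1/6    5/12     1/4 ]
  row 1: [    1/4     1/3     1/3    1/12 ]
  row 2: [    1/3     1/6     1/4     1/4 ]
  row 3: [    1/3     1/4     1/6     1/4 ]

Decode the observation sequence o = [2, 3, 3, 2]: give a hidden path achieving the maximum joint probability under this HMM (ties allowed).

t=0: δ = [1.042e-01, 5.556e-02, 8.333e-02, 4.167e-02]  (obs o_0=2)
t=1: δ = [1.085e-02, 1.543e-03, 6.944e-03, 6.944e-03]  ψ = [0, 1, 2, 2]  (obs o_1=3)
t=2: δ = [1.130e-03, 1.507e-04, 6.782e-04, 7.234e-04]  ψ = [0, 0, 0, 3]  (obs o_2=3)
t=3: δ = [1.962e-04, 6.279e-05, 7.064e-05, 5.023e-05]  ψ = [0, 0, 0, 3]  (obs o_3=2)
backtrack: best end state = 0; path = [0, 0, 0, 0]

path = [0, 0, 0, 0]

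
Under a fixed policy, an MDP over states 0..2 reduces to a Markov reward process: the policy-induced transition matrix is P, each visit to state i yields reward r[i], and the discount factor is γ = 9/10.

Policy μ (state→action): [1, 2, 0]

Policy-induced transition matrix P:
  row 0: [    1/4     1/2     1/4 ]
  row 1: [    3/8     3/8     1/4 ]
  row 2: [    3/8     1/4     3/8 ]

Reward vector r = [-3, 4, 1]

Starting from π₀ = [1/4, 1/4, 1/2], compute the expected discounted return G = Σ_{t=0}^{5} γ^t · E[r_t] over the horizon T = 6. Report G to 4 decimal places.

t=0: π = [0.2500, 0.2500, 0.5000], E[r] = 0.7500, γ^t·E[r] = 0.750000, running G = 0.750000
t=1: π = [0.3438, 0.3438, 0.3125], E[r] = 0.6563, γ^t·E[r] = 0.590625, running G = 1.340625
t=2: π = [0.3320, 0.3789, 0.2891], E[r] = 0.8086, γ^t·E[r] = 0.654961, running G = 1.995586
t=3: π = [0.3335, 0.3804, 0.2861], E[r] = 0.8071, γ^t·E[r] = 0.588397, running G = 2.583983
t=4: π = [0.3333, 0.3809, 0.2858], E[r] = 0.8095, γ^t·E[r] = 0.531119, running G = 3.115102
t=5: π = [0.3333, 0.3809, 0.2857], E[r] = 0.8095, γ^t·E[r] = 0.477994, running G = 3.593096

G = 3.5931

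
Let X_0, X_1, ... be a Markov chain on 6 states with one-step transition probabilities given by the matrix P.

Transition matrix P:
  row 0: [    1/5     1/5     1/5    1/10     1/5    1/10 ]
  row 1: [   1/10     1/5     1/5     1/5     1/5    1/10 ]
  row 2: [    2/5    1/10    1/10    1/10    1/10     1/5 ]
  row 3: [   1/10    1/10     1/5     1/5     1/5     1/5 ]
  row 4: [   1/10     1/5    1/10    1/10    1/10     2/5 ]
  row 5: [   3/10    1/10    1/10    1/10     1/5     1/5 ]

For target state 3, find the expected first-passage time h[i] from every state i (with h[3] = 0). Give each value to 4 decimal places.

First-step conditioning: h[3] = 0; for i ≠ 3, h[i] = 1 + Σ_k P[i][k]·h[k].
  h[0] = 1 + 1/5·h[0] + 1/5·h[1] + 1/5·h[2] + 1/5·h[4] + 1/10·h[5]
  h[1] = 1 + 1/10·h[0] + 1/5·h[1] + 1/5·h[2] + 1/5·h[4] + 1/10·h[5]
  h[2] = 1 + 2/5·h[0] + 1/10·h[1] + 1/10·h[2] + 1/10·h[4] + 1/5·h[5]
  h[4] = 1 + 1/10·h[0] + 1/5·h[1] + 1/10·h[2] + 1/10·h[4] + 2/5·h[5]
  h[5] = 1 + 3/10·h[0] + 1/10·h[1] + 1/10·h[2] + 1/5·h[4] + 1/5·h[5]
Solving the 5×5 linear system over states ≠ 3 gives exactly h = [108800/12693, 32640/4231, 109870/12693, 0, 109000/12693, 36630/4231] (h[3] = 0 is the target).

h = [8.5717, 7.7145, 8.6560, 0.0000, 8.5874, 8.6575]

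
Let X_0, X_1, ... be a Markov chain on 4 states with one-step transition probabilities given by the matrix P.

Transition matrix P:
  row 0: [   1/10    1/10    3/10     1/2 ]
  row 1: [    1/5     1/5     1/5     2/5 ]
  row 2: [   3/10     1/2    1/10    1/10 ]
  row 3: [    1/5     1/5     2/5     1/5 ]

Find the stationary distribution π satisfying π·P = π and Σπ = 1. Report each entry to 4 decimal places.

π = [0.2048, 0.2553, 0.2527, 0.2872]

Balance equations π_j = Σ_i π_i·P[i][j]:
  π_0 = 1/10·π_0 + 1/5·π_1 + 3/10·π_2 + 1/5·π_3
  π_1 = 1/10·π_0 + 1/5·π_1 + 1/2·π_2 + 1/5·π_3
  π_2 = 3/10·π_0 + 1/5·π_1 + 1/10·π_2 + 2/5·π_3
  normalize: π_0 + π_1 + π_2 + π_3 = 1
Solving the linear system gives exactly π = [77/376, 12/47, 95/376, 27/94].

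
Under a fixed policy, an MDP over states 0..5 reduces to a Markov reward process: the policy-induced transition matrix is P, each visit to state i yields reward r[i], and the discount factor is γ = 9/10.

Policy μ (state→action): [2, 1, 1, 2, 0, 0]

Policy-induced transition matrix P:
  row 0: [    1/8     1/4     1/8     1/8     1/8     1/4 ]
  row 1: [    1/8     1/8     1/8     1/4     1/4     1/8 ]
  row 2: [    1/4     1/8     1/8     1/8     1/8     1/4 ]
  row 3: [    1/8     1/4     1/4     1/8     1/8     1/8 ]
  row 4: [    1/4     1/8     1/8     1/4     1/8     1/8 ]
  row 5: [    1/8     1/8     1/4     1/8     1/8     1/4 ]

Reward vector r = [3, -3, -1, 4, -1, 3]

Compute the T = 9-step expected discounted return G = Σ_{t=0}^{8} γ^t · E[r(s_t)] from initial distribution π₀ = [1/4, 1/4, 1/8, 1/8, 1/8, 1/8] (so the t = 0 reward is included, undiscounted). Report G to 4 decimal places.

t=0: π = [0.2500, 0.2500, 0.1250, 0.1250, 0.1250, 0.1250], E[r] = 0.6250, γ^t·E[r] = 0.625000, running G = 0.625000
t=1: π = [0.1563, 0.1719, 0.1563, 0.1719, 0.1563, 0.1875], E[r] = 0.8906, γ^t·E[r] = 0.801563, running G = 1.426563
t=2: π = [0.1641, 0.1660, 0.1699, 0.1660, 0.1465, 0.1875], E[r] = 0.9043, γ^t·E[r] = 0.732480, running G = 2.159043
t=3: π = [0.1646, 0.1663, 0.1692, 0.1641, 0.1458, 0.1902], E[r] = 0.9067, γ^t·E[r] = 0.661012, running G = 2.820055
t=4: π = [0.1644, 0.1661, 0.1693, 0.1640, 0.1458, 0.1905], E[r] = 0.9073, γ^t·E[r] = 0.595271, running G = 3.415327
t=5: π = [0.1644, 0.1660, 0.1693, 0.1640, 0.1458, 0.1905], E[r] = 0.9074, γ^t·E[r] = 0.535823, running G = 3.951150
t=6: π = [0.1644, 0.1660, 0.1693, 0.1640, 0.1458, 0.1905], E[r] = 0.9074, γ^t·E[r] = 0.482245, running G = 4.433394
t=7: π = [0.1644, 0.1660, 0.1693, 0.1640, 0.1458, 0.1905], E[r] = 0.9074, γ^t·E[r] = 0.434022, running G = 4.867416
t=8: π = [0.1644, 0.1660, 0.1693, 0.1640, 0.1458, 0.1905], E[r] = 0.9074, γ^t·E[r] = 0.390620, running G = 5.258036

G = 5.2580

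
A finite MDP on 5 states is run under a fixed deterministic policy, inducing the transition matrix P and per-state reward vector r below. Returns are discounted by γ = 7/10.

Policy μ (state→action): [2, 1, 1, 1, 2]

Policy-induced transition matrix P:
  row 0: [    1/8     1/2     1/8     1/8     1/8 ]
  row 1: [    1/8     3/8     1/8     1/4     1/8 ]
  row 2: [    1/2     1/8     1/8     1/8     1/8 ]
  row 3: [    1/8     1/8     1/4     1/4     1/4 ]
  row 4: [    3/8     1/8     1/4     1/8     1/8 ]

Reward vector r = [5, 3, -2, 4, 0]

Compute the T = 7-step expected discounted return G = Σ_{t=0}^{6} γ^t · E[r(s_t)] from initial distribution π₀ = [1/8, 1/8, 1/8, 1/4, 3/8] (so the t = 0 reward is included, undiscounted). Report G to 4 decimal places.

t=0: π = [0.1250, 0.1250, 0.1250, 0.2500, 0.3750], E[r] = 1.7500, γ^t·E[r] = 1.750000, running G = 1.750000
t=1: π = [0.2656, 0.2031, 0.2031, 0.1719, 0.1563], E[r] = 2.2188, γ^t·E[r] = 1.553125, running G = 3.303125
t=2: π = [0.2402, 0.2754, 0.1660, 0.1719, 0.1465], E[r] = 2.3828, γ^t·E[r] = 1.167578, running G = 4.470703
t=3: π = [0.2239, 0.2839, 0.1648, 0.1809, 0.1465], E[r] = 2.3652, γ^t·E[r] = 0.811275, running G = 5.281979
t=4: π = [0.2234, 0.2799, 0.1659, 0.1831, 0.1476], E[r] = 2.3575, γ^t·E[r] = 0.566032, running G = 5.848010
t=5: π = [0.2241, 0.2788, 0.1663, 0.1829, 0.1479], E[r] = 2.3558, γ^t·E[r] = 0.395934, running G = 6.243944
t=6: π = [0.2243, 0.2787, 0.1663, 0.1827, 0.1479], E[r] = 2.3561, γ^t·E[r] = 0.277192, running G = 6.521136

G = 6.5211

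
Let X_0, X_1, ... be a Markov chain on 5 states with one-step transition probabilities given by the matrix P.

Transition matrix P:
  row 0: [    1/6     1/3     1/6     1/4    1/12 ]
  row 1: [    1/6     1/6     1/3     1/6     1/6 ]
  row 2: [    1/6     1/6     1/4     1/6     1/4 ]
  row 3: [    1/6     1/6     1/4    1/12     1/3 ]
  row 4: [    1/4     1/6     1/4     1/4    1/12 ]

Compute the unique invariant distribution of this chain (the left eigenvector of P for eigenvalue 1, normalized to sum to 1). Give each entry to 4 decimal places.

Balance equations π_j = Σ_i π_i·P[i][j]:
  π_0 = 1/6·π_0 + 1/6·π_1 + 1/6·π_2 + 1/6·π_3 + 1/4·π_4
  π_1 = 1/3·π_0 + 1/6·π_1 + 1/6·π_2 + 1/6·π_3 + 1/6·π_4
  π_2 = 1/6·π_0 + 1/3·π_1 + 1/4·π_2 + 1/4·π_3 + 1/4·π_4
  π_3 = 1/4·π_0 + 1/6·π_1 + 1/6·π_2 + 1/12·π_3 + 1/4·π_4
  normalize: π_0 + π_1 + π_2 + π_3 + π_4 = 1
Solving the linear system gives exactly π = [37/203, 40/203, 51/203, 37/203, 38/203].

π = [0.1823, 0.1970, 0.2512, 0.1823, 0.1872]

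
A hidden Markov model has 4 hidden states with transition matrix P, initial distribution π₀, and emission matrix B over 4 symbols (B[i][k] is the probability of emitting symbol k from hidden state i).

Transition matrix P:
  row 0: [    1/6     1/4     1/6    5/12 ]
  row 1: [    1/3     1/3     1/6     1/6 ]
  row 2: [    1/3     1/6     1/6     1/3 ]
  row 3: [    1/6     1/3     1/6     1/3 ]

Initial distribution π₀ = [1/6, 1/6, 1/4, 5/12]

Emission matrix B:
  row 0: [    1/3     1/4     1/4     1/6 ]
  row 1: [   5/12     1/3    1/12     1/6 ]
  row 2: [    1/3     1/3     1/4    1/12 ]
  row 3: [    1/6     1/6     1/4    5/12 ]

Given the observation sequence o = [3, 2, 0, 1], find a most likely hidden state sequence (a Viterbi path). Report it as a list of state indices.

path = [3, 3, 1, 1]

t=0: δ = [2.778e-02, 2.778e-02, 2.083e-02, 1.736e-01]  (obs o_0=3)
t=1: δ = [7.234e-03, 4.823e-03, 7.234e-03, 1.447e-02]  ψ = [3, 3, 3, 3]  (obs o_1=2)
t=2: δ = [8.038e-04, 2.009e-03, 8.038e-04, 8.038e-04]  ψ = [2, 3, 3, 3]  (obs o_2=0)
t=3: δ = [1.674e-04, 2.233e-04, 1.116e-04, 5.582e-05]  ψ = [1, 1, 1, 0]  (obs o_3=1)
backtrack: best end state = 1; path = [3, 3, 1, 1]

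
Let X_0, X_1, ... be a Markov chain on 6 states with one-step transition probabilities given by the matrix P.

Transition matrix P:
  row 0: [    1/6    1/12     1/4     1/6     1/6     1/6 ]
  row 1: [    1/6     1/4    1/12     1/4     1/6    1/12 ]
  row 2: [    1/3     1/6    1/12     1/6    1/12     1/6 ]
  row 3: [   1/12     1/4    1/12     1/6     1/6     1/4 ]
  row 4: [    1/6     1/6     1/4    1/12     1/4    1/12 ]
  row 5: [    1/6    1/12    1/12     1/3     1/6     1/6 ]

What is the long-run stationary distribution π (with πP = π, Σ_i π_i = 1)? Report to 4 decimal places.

Balance equations π_j = Σ_i π_i·P[i][j]:
  π_0 = 1/6·π_0 + 1/6·π_1 + 1/3·π_2 + 1/12·π_3 + 1/6·π_4 + 1/6·π_5
  π_1 = 1/12·π_0 + 1/4·π_1 + 1/6·π_2 + 1/4·π_3 + 1/6·π_4 + 1/12·π_5
  π_2 = 1/4·π_0 + 1/12·π_1 + 1/12·π_2 + 1/12·π_3 + 1/4·π_4 + 1/12·π_5
  π_3 = 1/6·π_0 + 1/4·π_1 + 1/6·π_2 + 1/6·π_3 + 1/12·π_4 + 1/3·π_5
  π_4 = 1/6·π_0 + 1/6·π_1 + 1/12·π_2 + 1/6·π_3 + 1/4·π_4 + 1/6·π_5
  normalize: π_0 + π_1 + π_2 + π_3 + π_4 + π_5 = 1
Solving the linear system gives exactly π = [19059/109504, 18555/109504, 15387/109504, 10537/54752, 18511/109504, 8459/54752].

π = [0.1740, 0.1694, 0.1405, 0.1924, 0.1690, 0.1545]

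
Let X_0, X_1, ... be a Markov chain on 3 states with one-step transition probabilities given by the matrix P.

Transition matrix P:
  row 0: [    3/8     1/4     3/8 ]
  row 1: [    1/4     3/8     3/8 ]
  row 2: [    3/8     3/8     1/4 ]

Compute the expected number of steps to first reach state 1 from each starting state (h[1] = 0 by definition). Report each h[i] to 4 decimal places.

First-step conditioning: h[1] = 0; for i ≠ 1, h[i] = 1 + Σ_k P[i][k]·h[k].
  h[0] = 1 + 3/8·h[0] + 3/8·h[2]
  h[2] = 1 + 3/8·h[0] + 1/4·h[2]
Solving the 2×2 linear system over states ≠ 1 gives exactly h = [24/7, 0, 64/21] (h[1] = 0 is the target).

h = [3.4286, 0.0000, 3.0476]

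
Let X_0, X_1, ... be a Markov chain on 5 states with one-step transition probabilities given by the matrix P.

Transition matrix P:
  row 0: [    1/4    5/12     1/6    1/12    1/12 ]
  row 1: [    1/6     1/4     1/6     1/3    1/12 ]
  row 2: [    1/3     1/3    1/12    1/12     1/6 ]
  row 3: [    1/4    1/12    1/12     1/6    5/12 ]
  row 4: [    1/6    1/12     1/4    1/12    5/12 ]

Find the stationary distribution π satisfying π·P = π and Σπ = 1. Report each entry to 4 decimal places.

Balance equations π_j = Σ_i π_i·P[i][j]:
  π_0 = 1/4·π_0 + 1/6·π_1 + 1/3·π_2 + 1/4·π_3 + 1/6·π_4
  π_1 = 5/12·π_0 + 1/4·π_1 + 1/3·π_2 + 1/12·π_3 + 1/12·π_4
  π_2 = 1/6·π_0 + 1/6·π_1 + 1/12·π_2 + 1/12·π_3 + 1/4·π_4
  π_3 = 1/12·π_0 + 1/3·π_1 + 1/12·π_2 + 1/6·π_3 + 1/12·π_4
  normalize: π_0 + π_1 + π_2 + π_3 + π_4 = 1
Solving the linear system gives exactly π = [1990/8849, 2103/8849, 1407/8849, 1378/8849, 1971/8849].

π = [0.2249, 0.2377, 0.1590, 0.1557, 0.2227]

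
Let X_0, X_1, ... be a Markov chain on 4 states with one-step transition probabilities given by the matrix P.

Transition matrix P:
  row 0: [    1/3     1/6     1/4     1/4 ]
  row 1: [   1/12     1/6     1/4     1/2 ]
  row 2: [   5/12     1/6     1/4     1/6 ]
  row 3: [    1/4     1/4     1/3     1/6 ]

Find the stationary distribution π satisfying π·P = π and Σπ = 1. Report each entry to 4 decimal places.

π = [0.2879, 0.1878, 0.2711, 0.2532]

Balance equations π_j = Σ_i π_i·P[i][j]:
  π_0 = 1/3·π_0 + 1/12·π_1 + 5/12·π_2 + 1/4·π_3
  π_1 = 1/6·π_0 + 1/6·π_1 + 1/6·π_2 + 1/4·π_3
  π_2 = 1/4·π_0 + 1/4·π_1 + 1/4·π_2 + 1/3·π_3
  normalize: π_0 + π_1 + π_2 + π_3 = 1
Solving the linear system gives exactly π = [19/66, 347/1848, 167/616, 39/154].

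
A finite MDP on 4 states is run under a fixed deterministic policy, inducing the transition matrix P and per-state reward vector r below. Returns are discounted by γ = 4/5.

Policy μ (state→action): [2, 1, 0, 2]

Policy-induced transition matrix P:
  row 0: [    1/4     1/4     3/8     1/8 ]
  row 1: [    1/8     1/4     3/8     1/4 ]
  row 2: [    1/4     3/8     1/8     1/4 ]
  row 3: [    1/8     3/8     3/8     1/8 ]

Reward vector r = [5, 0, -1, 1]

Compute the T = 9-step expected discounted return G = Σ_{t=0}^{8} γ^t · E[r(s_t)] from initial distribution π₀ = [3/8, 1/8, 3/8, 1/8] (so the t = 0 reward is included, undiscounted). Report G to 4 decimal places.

G = 4.5281

t=0: π = [0.3750, 0.1250, 0.3750, 0.1250], E[r] = 1.6250, γ^t·E[r] = 1.625000, running G = 1.625000
t=1: π = [0.2188, 0.3125, 0.2813, 0.1875], E[r] = 1.0000, γ^t·E[r] = 0.800000, running G = 2.425000
t=2: π = [0.1875, 0.3086, 0.3047, 0.1992], E[r] = 0.8320, γ^t·E[r] = 0.532500, running G = 2.957500
t=3: π = [0.1865, 0.3130, 0.2988, 0.2017], E[r] = 0.8354, γ^t·E[r] = 0.427750, running G = 3.385250
t=4: π = [0.1857, 0.3126, 0.3003, 0.2015], E[r] = 0.8295, γ^t·E[r] = 0.339775, running G = 3.725025
t=5: π = [0.1857, 0.3127, 0.2999, 0.2016], E[r] = 0.8304, γ^t·E[r] = 0.272108, running G = 3.997133
t=6: π = [0.1857, 0.3127, 0.3000, 0.2016], E[r] = 0.8301, γ^t·E[r] = 0.217608, running G = 4.214740
t=7: π = [0.1857, 0.3127, 0.3000, 0.2016], E[r] = 0.8302, γ^t·E[r] = 0.174100, running G = 4.388840
t=8: π = [0.1857, 0.3127, 0.3000, 0.2016], E[r] = 0.8302, γ^t·E[r] = 0.139277, running G = 4.528117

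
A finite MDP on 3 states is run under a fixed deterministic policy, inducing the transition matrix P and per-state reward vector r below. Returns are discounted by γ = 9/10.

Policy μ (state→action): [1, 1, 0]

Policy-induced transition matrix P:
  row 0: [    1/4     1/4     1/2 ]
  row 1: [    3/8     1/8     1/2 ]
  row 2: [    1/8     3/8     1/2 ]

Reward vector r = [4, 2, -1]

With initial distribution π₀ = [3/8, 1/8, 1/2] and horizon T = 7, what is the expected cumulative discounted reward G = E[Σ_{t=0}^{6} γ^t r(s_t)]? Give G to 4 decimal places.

t=0: π = [0.3750, 0.1250, 0.5000], E[r] = 1.2500, γ^t·E[r] = 1.250000, running G = 1.250000
t=1: π = [0.2031, 0.2969, 0.5000], E[r] = 0.9063, γ^t·E[r] = 0.815625, running G = 2.065625
t=2: π = [0.2246, 0.2754, 0.5000], E[r] = 0.9492, γ^t·E[r] = 0.768867, running G = 2.834492
t=3: π = [0.2219, 0.2781, 0.5000], E[r] = 0.9438, γ^t·E[r] = 0.688065, running G = 3.522557
t=4: π = [0.2223, 0.2777, 0.5000], E[r] = 0.9445, γ^t·E[r] = 0.619699, running G = 4.142256
t=5: π = [0.2222, 0.2778, 0.5000], E[r] = 0.9444, γ^t·E[r] = 0.557679, running G = 4.699936
t=6: π = [0.2222, 0.2778, 0.5000], E[r] = 0.9444, γ^t·E[r] = 0.501917, running G = 5.201853

G = 5.2019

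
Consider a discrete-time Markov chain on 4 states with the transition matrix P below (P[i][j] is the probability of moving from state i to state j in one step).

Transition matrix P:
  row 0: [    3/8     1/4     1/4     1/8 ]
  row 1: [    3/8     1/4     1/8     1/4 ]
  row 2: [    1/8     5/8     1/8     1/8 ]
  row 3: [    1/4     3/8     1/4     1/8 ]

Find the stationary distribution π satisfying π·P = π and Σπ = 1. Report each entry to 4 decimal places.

π = [0.3080, 0.3401, 0.1844, 0.1675]

Balance equations π_j = Σ_i π_i·P[i][j]:
  π_0 = 3/8·π_0 + 3/8·π_1 + 1/8·π_2 + 1/4·π_3
  π_1 = 1/4·π_0 + 1/4·π_1 + 5/8·π_2 + 3/8·π_3
  π_2 = 1/4·π_0 + 1/8·π_1 + 1/8·π_2 + 1/4·π_3
  normalize: π_0 + π_1 + π_2 + π_3 = 1
Solving the linear system gives exactly π = [182/591, 67/197, 109/591, 33/197].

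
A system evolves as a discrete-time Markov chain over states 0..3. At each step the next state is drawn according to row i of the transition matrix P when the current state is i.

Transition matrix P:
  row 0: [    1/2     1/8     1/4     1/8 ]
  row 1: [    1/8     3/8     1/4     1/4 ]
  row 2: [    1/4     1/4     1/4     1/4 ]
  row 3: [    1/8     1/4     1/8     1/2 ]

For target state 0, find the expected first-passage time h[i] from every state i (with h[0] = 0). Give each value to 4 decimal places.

h = [0.0000, 6.6207, 5.7931, 6.7586]

First-step conditioning: h[0] = 0; for i ≠ 0, h[i] = 1 + Σ_k P[i][k]·h[k].
  h[1] = 1 + 3/8·h[1] + 1/4·h[2] + 1/4·h[3]
  h[2] = 1 + 1/4·h[1] + 1/4·h[2] + 1/4·h[3]
  h[3] = 1 + 1/4·h[1] + 1/8·h[2] + 1/2·h[3]
Solving the 3×3 linear system over states ≠ 0 gives exactly h = [0, 192/29, 168/29, 196/29] (h[0] = 0 is the target).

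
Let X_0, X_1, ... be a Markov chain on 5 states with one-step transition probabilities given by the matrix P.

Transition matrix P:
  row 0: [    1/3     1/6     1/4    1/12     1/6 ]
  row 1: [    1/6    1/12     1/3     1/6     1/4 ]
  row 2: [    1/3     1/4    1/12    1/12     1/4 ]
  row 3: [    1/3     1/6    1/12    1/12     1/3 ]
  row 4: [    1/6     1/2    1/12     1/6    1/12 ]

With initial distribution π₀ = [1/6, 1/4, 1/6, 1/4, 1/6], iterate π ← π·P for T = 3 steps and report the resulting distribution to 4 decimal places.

π = [0.2601, 0.2283, 0.1864, 0.1199, 0.2052]

t=0: π = [0.1667, 0.2500, 0.1667, 0.2500, 0.1667]
t=1: π = [0.2639, 0.2153, 0.1736, 0.1181, 0.2292]
t=2: π = [0.2593, 0.2396, 0.1811, 0.1204, 0.1997]
t=3: π = [0.2601, 0.2283, 0.1864, 0.1199, 0.2052]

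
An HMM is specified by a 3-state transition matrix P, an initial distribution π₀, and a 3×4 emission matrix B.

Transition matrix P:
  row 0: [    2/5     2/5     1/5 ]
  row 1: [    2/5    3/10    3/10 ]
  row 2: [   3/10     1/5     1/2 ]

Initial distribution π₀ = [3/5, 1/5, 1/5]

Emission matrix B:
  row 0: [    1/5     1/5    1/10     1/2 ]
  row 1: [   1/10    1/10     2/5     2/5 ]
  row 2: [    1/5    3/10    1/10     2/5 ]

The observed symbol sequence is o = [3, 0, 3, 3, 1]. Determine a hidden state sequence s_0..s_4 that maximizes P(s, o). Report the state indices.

t=0: δ = [3.000e-01, 8.000e-02, 8.000e-02]  (obs o_0=3)
t=1: δ = [2.400e-02, 1.200e-02, 1.200e-02]  ψ = [0, 0, 0]  (obs o_1=0)
t=2: δ = [4.800e-03, 3.840e-03, 2.400e-03]  ψ = [0, 0, 2]  (obs o_2=3)
t=3: δ = [9.600e-04, 7.680e-04, 4.800e-04]  ψ = [0, 0, 2]  (obs o_3=3)
t=4: δ = [7.680e-05, 3.840e-05, 7.200e-05]  ψ = [0, 0, 2]  (obs o_4=1)
backtrack: best end state = 0; path = [0, 0, 0, 0, 0]

path = [0, 0, 0, 0, 0]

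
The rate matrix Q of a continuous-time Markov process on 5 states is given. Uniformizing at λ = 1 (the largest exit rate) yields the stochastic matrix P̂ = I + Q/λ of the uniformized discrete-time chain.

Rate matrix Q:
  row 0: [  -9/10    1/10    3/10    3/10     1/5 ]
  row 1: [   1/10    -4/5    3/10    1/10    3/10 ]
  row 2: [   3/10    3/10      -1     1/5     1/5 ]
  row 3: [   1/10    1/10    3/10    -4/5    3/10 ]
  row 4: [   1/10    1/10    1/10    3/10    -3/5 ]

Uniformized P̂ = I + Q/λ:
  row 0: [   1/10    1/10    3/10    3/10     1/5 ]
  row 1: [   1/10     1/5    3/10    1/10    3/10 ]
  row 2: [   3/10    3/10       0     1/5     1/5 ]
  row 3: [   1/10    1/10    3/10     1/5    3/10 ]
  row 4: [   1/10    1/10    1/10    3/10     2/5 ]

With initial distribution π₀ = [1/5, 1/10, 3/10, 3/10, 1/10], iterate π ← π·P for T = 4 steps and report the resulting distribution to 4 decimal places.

π = [0.1369, 0.1523, 0.1854, 0.2281, 0.2974]

t=0: π = [0.2000, 0.1000, 0.3000, 0.3000, 0.1000]
t=1: π = [0.1600, 0.1700, 0.1900, 0.2200, 0.2600]
t=2: π = [0.1380, 0.1550, 0.1910, 0.2250, 0.2910]
t=3: π = [0.1382, 0.1537, 0.1845, 0.2274, 0.2962]
t=4: π = [0.1369, 0.1523, 0.1854, 0.2281, 0.2974]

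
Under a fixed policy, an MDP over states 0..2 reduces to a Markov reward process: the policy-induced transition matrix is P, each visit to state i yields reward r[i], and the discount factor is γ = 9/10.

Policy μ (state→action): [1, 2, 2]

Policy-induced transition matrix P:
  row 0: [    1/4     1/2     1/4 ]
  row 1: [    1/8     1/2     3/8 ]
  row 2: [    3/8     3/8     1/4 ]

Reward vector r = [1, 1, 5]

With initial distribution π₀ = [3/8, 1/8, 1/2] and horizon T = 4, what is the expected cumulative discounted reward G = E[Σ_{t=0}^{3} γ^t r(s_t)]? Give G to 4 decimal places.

t=0: π = [0.3750, 0.1250, 0.5000], E[r] = 3.0000, γ^t·E[r] = 3.000000, running G = 3.000000
t=1: π = [0.2969, 0.4375, 0.2656], E[r] = 2.0625, γ^t·E[r] = 1.856250, running G = 4.856250
t=2: π = [0.2285, 0.4668, 0.3047], E[r] = 2.2188, γ^t·E[r] = 1.797188, running G = 6.653438
t=3: π = [0.2297, 0.4619, 0.3083], E[r] = 2.2334, γ^t·E[r] = 1.628147, running G = 8.281585

G = 8.2816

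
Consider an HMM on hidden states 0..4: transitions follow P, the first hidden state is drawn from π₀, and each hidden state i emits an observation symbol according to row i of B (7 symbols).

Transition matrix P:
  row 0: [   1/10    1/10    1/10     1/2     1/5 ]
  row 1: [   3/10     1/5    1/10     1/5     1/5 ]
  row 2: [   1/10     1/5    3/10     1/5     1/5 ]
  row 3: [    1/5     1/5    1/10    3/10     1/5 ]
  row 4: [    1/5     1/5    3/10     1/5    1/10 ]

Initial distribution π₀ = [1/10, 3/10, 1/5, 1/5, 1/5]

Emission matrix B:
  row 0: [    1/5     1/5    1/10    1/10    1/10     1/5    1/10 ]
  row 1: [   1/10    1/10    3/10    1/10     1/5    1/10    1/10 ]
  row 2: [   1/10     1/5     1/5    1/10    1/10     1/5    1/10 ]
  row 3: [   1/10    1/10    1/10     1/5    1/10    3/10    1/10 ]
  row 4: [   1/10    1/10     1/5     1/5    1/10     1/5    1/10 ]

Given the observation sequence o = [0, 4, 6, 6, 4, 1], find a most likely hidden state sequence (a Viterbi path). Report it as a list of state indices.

t=0: δ = [2.000e-02, 3.000e-02, 2.000e-02, 2.000e-02, 2.000e-02]  (obs o_0=0)
t=1: δ = [9.000e-04, 1.200e-03, 6.000e-04, 1.000e-03, 6.000e-04]  ψ = [1, 1, 2, 0, 1]  (obs o_1=4)
t=2: δ = [3.600e-05, 2.400e-05, 1.800e-05, 4.500e-05, 2.400e-05]  ψ = [1, 1, 2, 0, 1]  (obs o_2=6)
t=3: δ = [9.000e-07, 9.000e-07, 7.200e-07, 1.800e-06, 9.000e-07]  ψ = [3, 3, 4, 0, 3]  (obs o_3=6)
t=4: δ = [3.600e-08, 7.200e-08, 2.700e-08, 5.400e-08, 3.600e-08]  ψ = [3, 3, 4, 3, 3]  (obs o_4=4)
t=5: δ = [4.320e-09, 1.440e-09, 2.160e-09, 1.800e-09, 1.440e-09]  ψ = [1, 1, 4, 0, 1]  (obs o_5=1)
backtrack: best end state = 0; path = [1, 1, 0, 3, 1, 0]

path = [1, 1, 0, 3, 1, 0]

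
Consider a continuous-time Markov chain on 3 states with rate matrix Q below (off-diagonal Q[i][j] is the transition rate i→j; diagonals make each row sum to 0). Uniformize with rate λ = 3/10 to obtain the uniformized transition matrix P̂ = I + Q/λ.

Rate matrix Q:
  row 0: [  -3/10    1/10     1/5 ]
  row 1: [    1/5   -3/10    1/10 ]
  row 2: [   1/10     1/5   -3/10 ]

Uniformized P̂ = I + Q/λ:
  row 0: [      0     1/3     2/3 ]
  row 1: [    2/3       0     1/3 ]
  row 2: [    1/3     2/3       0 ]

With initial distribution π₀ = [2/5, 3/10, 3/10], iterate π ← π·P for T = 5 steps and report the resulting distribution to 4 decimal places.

π = [0.3370, 0.3296, 0.3333]

t=0: π = [0.4000, 0.3000, 0.3000]
t=1: π = [0.3000, 0.3333, 0.3667]
t=2: π = [0.3444, 0.3444, 0.3111]
t=3: π = [0.3333, 0.3222, 0.3444]
t=4: π = [0.3296, 0.3407, 0.3296]
t=5: π = [0.3370, 0.3296, 0.3333]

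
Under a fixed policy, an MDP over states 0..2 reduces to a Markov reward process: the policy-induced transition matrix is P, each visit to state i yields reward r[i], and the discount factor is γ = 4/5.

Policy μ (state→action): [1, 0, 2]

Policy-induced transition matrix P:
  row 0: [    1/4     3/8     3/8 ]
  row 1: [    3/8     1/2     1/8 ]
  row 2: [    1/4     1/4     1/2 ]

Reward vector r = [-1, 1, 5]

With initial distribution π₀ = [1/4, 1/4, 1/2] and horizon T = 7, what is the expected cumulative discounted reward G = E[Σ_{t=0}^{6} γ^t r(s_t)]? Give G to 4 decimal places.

G = 7.7311

t=0: π = [0.2500, 0.2500, 0.5000], E[r] = 2.5000, γ^t·E[r] = 2.500000, running G = 2.500000
t=1: π = [0.2813, 0.3438, 0.3750], E[r] = 1.9375, γ^t·E[r] = 1.550000, running G = 4.050000
t=2: π = [0.2930, 0.3711, 0.3359], E[r] = 1.7578, γ^t·E[r] = 1.125000, running G = 5.175000
t=3: π = [0.2964, 0.3794, 0.3242], E[r] = 1.7041, γ^t·E[r] = 0.872500, running G = 6.047500
t=4: π = [0.2974, 0.3819, 0.3207], E[r] = 1.6879, γ^t·E[r] = 0.691350, running G = 6.738850
t=5: π = [0.2977, 0.3827, 0.3196], E[r] = 1.6830, γ^t·E[r] = 0.551475, running G = 7.290325
t=6: π = [0.2978, 0.3829, 0.3193], E[r] = 1.6815, γ^t·E[r] = 0.440793, running G = 7.731118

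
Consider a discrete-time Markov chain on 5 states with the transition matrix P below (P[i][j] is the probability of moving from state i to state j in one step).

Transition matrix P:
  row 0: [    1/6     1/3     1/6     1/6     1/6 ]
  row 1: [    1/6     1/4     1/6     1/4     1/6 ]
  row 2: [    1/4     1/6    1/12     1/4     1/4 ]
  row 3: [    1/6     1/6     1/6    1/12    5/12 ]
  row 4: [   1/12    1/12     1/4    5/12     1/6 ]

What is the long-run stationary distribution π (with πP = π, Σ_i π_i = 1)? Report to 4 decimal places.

Balance equations π_j = Σ_i π_i·P[i][j]:
  π_0 = 1/6·π_0 + 1/6·π_1 + 1/4·π_2 + 1/6·π_3 + 1/12·π_4
  π_1 = 1/3·π_0 + 1/4·π_1 + 1/6·π_2 + 1/6·π_3 + 1/12·π_4
  π_2 = 1/6·π_0 + 1/6·π_1 + 1/12·π_2 + 1/6·π_3 + 1/4·π_4
  π_3 = 1/6·π_0 + 1/4·π_1 + 1/4·π_2 + 1/12·π_3 + 5/12·π_4
  normalize: π_0 + π_1 + π_2 + π_3 + π_4 = 1
Solving the linear system gives exactly π = [1009/6267, 1186/6267, 360/2089, 1486/6267, 502/2089].

π = [0.1610, 0.1892, 0.1723, 0.2371, 0.2403]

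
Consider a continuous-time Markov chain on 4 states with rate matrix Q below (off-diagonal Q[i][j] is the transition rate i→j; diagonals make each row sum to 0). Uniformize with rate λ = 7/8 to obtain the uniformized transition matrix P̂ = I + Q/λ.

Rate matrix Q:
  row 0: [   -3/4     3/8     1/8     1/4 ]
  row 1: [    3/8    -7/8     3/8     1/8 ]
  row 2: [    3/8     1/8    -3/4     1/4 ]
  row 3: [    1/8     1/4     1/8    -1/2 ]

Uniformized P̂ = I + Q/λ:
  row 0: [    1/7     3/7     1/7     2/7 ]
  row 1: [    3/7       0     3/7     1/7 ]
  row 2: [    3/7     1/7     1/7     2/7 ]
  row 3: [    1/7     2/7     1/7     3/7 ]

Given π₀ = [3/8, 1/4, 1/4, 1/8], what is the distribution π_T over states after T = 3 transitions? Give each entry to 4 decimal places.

t=0: π = [0.3750, 0.2500, 0.2500, 0.1250]
t=1: π = [0.2857, 0.2321, 0.2143, 0.2679]
t=2: π = [0.2704, 0.2296, 0.2092, 0.2908]
t=3: π = [0.2682, 0.2289, 0.2085, 0.2945]

π = [0.2682, 0.2289, 0.2085, 0.2945]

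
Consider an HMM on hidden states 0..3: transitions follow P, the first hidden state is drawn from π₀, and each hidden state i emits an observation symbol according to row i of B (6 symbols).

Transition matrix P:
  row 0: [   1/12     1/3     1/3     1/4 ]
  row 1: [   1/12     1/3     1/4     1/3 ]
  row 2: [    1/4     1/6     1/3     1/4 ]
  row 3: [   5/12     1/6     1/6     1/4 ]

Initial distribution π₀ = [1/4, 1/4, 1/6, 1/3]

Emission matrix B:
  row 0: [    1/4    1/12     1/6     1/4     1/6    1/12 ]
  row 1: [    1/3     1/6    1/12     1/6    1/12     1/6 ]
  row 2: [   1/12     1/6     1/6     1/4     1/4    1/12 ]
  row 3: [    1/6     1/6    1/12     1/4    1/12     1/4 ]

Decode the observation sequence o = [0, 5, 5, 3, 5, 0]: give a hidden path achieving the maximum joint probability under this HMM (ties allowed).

t=0: δ = [6.250e-02, 8.333e-02, 1.389e-02, 5.556e-02]  (obs o_0=0)
t=1: δ = [1.929e-03, 4.630e-03, 1.736e-03, 6.944e-03]  ψ = [3, 1, 0, 1]  (obs o_1=5)
t=2: δ = [2.411e-04, 2.572e-04, 9.645e-05, 4.340e-04]  ψ = [3, 1, 1, 3]  (obs o_2=5)
t=3: δ = [4.521e-05, 1.429e-05, 2.009e-05, 2.713e-05]  ψ = [3, 1, 0, 3]  (obs o_3=3)
t=4: δ = [9.419e-07, 2.512e-06, 1.256e-06, 2.826e-06]  ψ = [3, 0, 0, 0]  (obs o_4=5)
t=5: δ = [2.943e-07, 2.791e-07, 5.233e-08, 1.395e-07]  ψ = [3, 1, 1, 1]  (obs o_5=0)
backtrack: best end state = 0; path = [1, 3, 3, 0, 3, 0]

path = [1, 3, 3, 0, 3, 0]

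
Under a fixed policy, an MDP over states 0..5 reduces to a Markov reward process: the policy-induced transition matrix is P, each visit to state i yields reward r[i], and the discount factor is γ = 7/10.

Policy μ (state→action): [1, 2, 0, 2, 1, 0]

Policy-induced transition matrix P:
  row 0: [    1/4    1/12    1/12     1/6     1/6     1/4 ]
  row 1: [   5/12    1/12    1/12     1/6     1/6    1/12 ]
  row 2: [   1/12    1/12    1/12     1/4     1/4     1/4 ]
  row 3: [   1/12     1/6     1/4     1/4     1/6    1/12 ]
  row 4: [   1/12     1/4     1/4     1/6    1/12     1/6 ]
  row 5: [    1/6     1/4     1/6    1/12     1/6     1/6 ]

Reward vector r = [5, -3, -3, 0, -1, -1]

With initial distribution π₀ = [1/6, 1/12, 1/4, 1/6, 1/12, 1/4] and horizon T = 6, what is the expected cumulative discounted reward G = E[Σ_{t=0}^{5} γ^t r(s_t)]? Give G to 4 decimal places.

G = -1.2899

t=0: π = [0.1667, 0.0833, 0.2500, 0.1667, 0.0833, 0.2500], E[r] = -0.5000, γ^t·E[r] = -0.500000, running G = -0.500000
t=1: π = [0.1597, 0.1528, 0.1458, 0.1806, 0.1806, 0.1806], E[r] = -0.4583, γ^t·E[r] = -0.320833, running G = -0.820833
t=2: π = [0.1759, 0.1586, 0.1586, 0.1788, 0.1638, 0.1644], E[r] = -0.3999, γ^t·E[r] = -0.195943, running G = -1.016777
t=3: π = [0.1792, 0.1529, 0.1541, 0.1811, 0.1662, 0.1664], E[r] = -0.3578, γ^t·E[r] = -0.122720, running G = -1.139496
t=4: π = [0.1780, 0.1539, 0.1551, 0.1807, 0.1657, 0.1666], E[r] = -0.3689, γ^t·E[r] = -0.088577, running G = -1.228073
t=5: π = [0.1782, 0.1538, 0.1549, 0.1808, 0.1658, 0.1665], E[r] = -0.3676, γ^t·E[r] = -0.061781, running G = -1.289854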